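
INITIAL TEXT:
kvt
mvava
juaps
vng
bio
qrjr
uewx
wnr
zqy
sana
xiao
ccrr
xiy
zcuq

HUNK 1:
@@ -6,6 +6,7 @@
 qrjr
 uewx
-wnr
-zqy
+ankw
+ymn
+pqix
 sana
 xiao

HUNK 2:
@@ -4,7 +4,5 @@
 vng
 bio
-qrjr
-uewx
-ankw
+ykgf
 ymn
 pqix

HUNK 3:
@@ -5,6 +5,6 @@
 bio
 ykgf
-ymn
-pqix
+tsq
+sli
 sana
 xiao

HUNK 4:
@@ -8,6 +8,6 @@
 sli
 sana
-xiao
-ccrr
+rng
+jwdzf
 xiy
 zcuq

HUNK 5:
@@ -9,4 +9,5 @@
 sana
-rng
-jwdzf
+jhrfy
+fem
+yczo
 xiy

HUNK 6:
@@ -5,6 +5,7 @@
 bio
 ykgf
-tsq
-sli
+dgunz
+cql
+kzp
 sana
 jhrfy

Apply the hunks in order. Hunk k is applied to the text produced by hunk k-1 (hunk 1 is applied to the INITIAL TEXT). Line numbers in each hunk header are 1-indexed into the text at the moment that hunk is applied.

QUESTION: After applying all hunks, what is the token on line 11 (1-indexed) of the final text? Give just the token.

Hunk 1: at line 6 remove [wnr,zqy] add [ankw,ymn,pqix] -> 15 lines: kvt mvava juaps vng bio qrjr uewx ankw ymn pqix sana xiao ccrr xiy zcuq
Hunk 2: at line 4 remove [qrjr,uewx,ankw] add [ykgf] -> 13 lines: kvt mvava juaps vng bio ykgf ymn pqix sana xiao ccrr xiy zcuq
Hunk 3: at line 5 remove [ymn,pqix] add [tsq,sli] -> 13 lines: kvt mvava juaps vng bio ykgf tsq sli sana xiao ccrr xiy zcuq
Hunk 4: at line 8 remove [xiao,ccrr] add [rng,jwdzf] -> 13 lines: kvt mvava juaps vng bio ykgf tsq sli sana rng jwdzf xiy zcuq
Hunk 5: at line 9 remove [rng,jwdzf] add [jhrfy,fem,yczo] -> 14 lines: kvt mvava juaps vng bio ykgf tsq sli sana jhrfy fem yczo xiy zcuq
Hunk 6: at line 5 remove [tsq,sli] add [dgunz,cql,kzp] -> 15 lines: kvt mvava juaps vng bio ykgf dgunz cql kzp sana jhrfy fem yczo xiy zcuq
Final line 11: jhrfy

Answer: jhrfy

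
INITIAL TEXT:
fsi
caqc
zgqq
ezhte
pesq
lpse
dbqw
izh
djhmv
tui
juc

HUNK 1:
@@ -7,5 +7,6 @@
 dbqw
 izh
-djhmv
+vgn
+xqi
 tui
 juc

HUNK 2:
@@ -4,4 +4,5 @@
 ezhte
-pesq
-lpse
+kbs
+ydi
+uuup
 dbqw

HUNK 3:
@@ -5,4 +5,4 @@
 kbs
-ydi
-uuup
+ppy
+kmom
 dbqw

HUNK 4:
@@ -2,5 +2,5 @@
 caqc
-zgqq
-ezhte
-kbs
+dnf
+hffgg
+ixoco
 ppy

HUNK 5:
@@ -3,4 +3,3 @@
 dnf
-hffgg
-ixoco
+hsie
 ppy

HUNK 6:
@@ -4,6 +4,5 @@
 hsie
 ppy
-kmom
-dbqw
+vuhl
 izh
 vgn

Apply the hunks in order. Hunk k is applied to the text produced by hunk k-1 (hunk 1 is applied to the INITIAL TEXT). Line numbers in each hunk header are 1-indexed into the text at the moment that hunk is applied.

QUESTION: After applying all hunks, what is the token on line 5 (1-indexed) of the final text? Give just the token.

Answer: ppy

Derivation:
Hunk 1: at line 7 remove [djhmv] add [vgn,xqi] -> 12 lines: fsi caqc zgqq ezhte pesq lpse dbqw izh vgn xqi tui juc
Hunk 2: at line 4 remove [pesq,lpse] add [kbs,ydi,uuup] -> 13 lines: fsi caqc zgqq ezhte kbs ydi uuup dbqw izh vgn xqi tui juc
Hunk 3: at line 5 remove [ydi,uuup] add [ppy,kmom] -> 13 lines: fsi caqc zgqq ezhte kbs ppy kmom dbqw izh vgn xqi tui juc
Hunk 4: at line 2 remove [zgqq,ezhte,kbs] add [dnf,hffgg,ixoco] -> 13 lines: fsi caqc dnf hffgg ixoco ppy kmom dbqw izh vgn xqi tui juc
Hunk 5: at line 3 remove [hffgg,ixoco] add [hsie] -> 12 lines: fsi caqc dnf hsie ppy kmom dbqw izh vgn xqi tui juc
Hunk 6: at line 4 remove [kmom,dbqw] add [vuhl] -> 11 lines: fsi caqc dnf hsie ppy vuhl izh vgn xqi tui juc
Final line 5: ppy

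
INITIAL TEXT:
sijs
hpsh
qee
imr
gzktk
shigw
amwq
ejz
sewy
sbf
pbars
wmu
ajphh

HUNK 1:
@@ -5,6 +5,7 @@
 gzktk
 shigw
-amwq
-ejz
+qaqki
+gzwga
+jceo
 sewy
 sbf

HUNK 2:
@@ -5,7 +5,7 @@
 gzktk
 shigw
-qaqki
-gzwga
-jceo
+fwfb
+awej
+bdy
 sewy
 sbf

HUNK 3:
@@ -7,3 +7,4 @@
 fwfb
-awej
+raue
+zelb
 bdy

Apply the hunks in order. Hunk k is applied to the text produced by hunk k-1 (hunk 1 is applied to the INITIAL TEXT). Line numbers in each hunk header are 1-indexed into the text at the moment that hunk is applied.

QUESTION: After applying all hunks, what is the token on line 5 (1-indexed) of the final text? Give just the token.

Hunk 1: at line 5 remove [amwq,ejz] add [qaqki,gzwga,jceo] -> 14 lines: sijs hpsh qee imr gzktk shigw qaqki gzwga jceo sewy sbf pbars wmu ajphh
Hunk 2: at line 5 remove [qaqki,gzwga,jceo] add [fwfb,awej,bdy] -> 14 lines: sijs hpsh qee imr gzktk shigw fwfb awej bdy sewy sbf pbars wmu ajphh
Hunk 3: at line 7 remove [awej] add [raue,zelb] -> 15 lines: sijs hpsh qee imr gzktk shigw fwfb raue zelb bdy sewy sbf pbars wmu ajphh
Final line 5: gzktk

Answer: gzktk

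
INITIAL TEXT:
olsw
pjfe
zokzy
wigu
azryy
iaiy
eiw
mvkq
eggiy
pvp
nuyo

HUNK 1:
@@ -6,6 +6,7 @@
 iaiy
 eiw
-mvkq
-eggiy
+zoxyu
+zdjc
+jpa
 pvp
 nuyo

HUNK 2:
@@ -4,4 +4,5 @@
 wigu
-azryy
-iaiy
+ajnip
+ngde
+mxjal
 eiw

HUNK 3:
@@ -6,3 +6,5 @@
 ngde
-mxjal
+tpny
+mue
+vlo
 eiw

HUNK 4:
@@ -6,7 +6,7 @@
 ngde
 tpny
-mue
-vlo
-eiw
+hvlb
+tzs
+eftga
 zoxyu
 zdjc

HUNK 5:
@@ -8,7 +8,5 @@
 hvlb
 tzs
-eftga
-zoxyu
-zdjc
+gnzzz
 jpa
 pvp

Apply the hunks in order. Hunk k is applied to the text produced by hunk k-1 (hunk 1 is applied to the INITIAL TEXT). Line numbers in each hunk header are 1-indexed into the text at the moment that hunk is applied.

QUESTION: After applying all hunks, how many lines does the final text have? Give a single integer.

Answer: 13

Derivation:
Hunk 1: at line 6 remove [mvkq,eggiy] add [zoxyu,zdjc,jpa] -> 12 lines: olsw pjfe zokzy wigu azryy iaiy eiw zoxyu zdjc jpa pvp nuyo
Hunk 2: at line 4 remove [azryy,iaiy] add [ajnip,ngde,mxjal] -> 13 lines: olsw pjfe zokzy wigu ajnip ngde mxjal eiw zoxyu zdjc jpa pvp nuyo
Hunk 3: at line 6 remove [mxjal] add [tpny,mue,vlo] -> 15 lines: olsw pjfe zokzy wigu ajnip ngde tpny mue vlo eiw zoxyu zdjc jpa pvp nuyo
Hunk 4: at line 6 remove [mue,vlo,eiw] add [hvlb,tzs,eftga] -> 15 lines: olsw pjfe zokzy wigu ajnip ngde tpny hvlb tzs eftga zoxyu zdjc jpa pvp nuyo
Hunk 5: at line 8 remove [eftga,zoxyu,zdjc] add [gnzzz] -> 13 lines: olsw pjfe zokzy wigu ajnip ngde tpny hvlb tzs gnzzz jpa pvp nuyo
Final line count: 13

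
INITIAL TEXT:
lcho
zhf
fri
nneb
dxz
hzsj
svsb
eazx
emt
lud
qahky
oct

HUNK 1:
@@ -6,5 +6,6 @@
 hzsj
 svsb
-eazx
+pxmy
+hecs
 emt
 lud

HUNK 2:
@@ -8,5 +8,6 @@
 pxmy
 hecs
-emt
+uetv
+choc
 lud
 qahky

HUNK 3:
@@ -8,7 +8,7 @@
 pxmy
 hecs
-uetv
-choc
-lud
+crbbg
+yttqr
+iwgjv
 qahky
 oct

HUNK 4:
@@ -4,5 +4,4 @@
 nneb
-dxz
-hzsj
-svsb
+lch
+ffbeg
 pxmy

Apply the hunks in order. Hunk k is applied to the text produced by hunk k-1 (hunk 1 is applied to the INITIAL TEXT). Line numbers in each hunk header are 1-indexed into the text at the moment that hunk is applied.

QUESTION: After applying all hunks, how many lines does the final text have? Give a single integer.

Answer: 13

Derivation:
Hunk 1: at line 6 remove [eazx] add [pxmy,hecs] -> 13 lines: lcho zhf fri nneb dxz hzsj svsb pxmy hecs emt lud qahky oct
Hunk 2: at line 8 remove [emt] add [uetv,choc] -> 14 lines: lcho zhf fri nneb dxz hzsj svsb pxmy hecs uetv choc lud qahky oct
Hunk 3: at line 8 remove [uetv,choc,lud] add [crbbg,yttqr,iwgjv] -> 14 lines: lcho zhf fri nneb dxz hzsj svsb pxmy hecs crbbg yttqr iwgjv qahky oct
Hunk 4: at line 4 remove [dxz,hzsj,svsb] add [lch,ffbeg] -> 13 lines: lcho zhf fri nneb lch ffbeg pxmy hecs crbbg yttqr iwgjv qahky oct
Final line count: 13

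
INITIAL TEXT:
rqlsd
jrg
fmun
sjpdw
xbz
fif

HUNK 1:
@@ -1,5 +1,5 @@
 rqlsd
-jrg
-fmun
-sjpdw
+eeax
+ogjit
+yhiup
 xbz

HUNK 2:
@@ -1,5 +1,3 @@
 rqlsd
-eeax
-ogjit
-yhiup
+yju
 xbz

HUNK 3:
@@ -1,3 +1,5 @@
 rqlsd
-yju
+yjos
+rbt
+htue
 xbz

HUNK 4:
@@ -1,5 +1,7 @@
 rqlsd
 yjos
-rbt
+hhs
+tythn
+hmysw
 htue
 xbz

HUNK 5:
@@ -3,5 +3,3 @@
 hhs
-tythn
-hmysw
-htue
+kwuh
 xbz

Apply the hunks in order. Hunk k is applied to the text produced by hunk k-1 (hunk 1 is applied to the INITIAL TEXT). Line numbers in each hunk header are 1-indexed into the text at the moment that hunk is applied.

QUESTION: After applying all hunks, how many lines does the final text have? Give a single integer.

Answer: 6

Derivation:
Hunk 1: at line 1 remove [jrg,fmun,sjpdw] add [eeax,ogjit,yhiup] -> 6 lines: rqlsd eeax ogjit yhiup xbz fif
Hunk 2: at line 1 remove [eeax,ogjit,yhiup] add [yju] -> 4 lines: rqlsd yju xbz fif
Hunk 3: at line 1 remove [yju] add [yjos,rbt,htue] -> 6 lines: rqlsd yjos rbt htue xbz fif
Hunk 4: at line 1 remove [rbt] add [hhs,tythn,hmysw] -> 8 lines: rqlsd yjos hhs tythn hmysw htue xbz fif
Hunk 5: at line 3 remove [tythn,hmysw,htue] add [kwuh] -> 6 lines: rqlsd yjos hhs kwuh xbz fif
Final line count: 6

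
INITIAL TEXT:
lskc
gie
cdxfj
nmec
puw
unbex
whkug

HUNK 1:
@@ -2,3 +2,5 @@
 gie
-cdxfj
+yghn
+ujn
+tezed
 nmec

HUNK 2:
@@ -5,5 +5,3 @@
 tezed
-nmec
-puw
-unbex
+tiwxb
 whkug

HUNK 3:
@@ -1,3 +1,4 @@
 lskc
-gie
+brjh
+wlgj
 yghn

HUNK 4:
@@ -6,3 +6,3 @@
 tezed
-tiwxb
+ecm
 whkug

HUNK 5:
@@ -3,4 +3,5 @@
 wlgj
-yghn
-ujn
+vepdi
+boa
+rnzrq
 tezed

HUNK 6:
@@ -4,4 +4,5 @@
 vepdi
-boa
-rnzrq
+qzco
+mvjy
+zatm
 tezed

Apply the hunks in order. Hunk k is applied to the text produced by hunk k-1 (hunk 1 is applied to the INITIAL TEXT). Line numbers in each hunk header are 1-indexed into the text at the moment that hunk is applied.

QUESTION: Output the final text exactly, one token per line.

Hunk 1: at line 2 remove [cdxfj] add [yghn,ujn,tezed] -> 9 lines: lskc gie yghn ujn tezed nmec puw unbex whkug
Hunk 2: at line 5 remove [nmec,puw,unbex] add [tiwxb] -> 7 lines: lskc gie yghn ujn tezed tiwxb whkug
Hunk 3: at line 1 remove [gie] add [brjh,wlgj] -> 8 lines: lskc brjh wlgj yghn ujn tezed tiwxb whkug
Hunk 4: at line 6 remove [tiwxb] add [ecm] -> 8 lines: lskc brjh wlgj yghn ujn tezed ecm whkug
Hunk 5: at line 3 remove [yghn,ujn] add [vepdi,boa,rnzrq] -> 9 lines: lskc brjh wlgj vepdi boa rnzrq tezed ecm whkug
Hunk 6: at line 4 remove [boa,rnzrq] add [qzco,mvjy,zatm] -> 10 lines: lskc brjh wlgj vepdi qzco mvjy zatm tezed ecm whkug

Answer: lskc
brjh
wlgj
vepdi
qzco
mvjy
zatm
tezed
ecm
whkug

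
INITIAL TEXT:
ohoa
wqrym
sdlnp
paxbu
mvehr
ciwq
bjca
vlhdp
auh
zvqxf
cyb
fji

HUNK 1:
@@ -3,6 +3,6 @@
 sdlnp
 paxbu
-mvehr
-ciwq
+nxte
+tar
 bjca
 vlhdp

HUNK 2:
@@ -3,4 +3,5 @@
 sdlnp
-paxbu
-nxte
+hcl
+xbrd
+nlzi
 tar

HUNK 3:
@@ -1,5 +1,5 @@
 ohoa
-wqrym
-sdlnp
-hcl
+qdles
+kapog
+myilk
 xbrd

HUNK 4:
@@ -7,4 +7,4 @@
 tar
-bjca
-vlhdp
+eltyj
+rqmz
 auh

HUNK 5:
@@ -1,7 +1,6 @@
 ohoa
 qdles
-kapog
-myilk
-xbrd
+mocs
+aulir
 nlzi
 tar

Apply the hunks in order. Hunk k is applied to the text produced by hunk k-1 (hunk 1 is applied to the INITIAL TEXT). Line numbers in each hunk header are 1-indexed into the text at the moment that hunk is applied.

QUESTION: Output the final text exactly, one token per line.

Answer: ohoa
qdles
mocs
aulir
nlzi
tar
eltyj
rqmz
auh
zvqxf
cyb
fji

Derivation:
Hunk 1: at line 3 remove [mvehr,ciwq] add [nxte,tar] -> 12 lines: ohoa wqrym sdlnp paxbu nxte tar bjca vlhdp auh zvqxf cyb fji
Hunk 2: at line 3 remove [paxbu,nxte] add [hcl,xbrd,nlzi] -> 13 lines: ohoa wqrym sdlnp hcl xbrd nlzi tar bjca vlhdp auh zvqxf cyb fji
Hunk 3: at line 1 remove [wqrym,sdlnp,hcl] add [qdles,kapog,myilk] -> 13 lines: ohoa qdles kapog myilk xbrd nlzi tar bjca vlhdp auh zvqxf cyb fji
Hunk 4: at line 7 remove [bjca,vlhdp] add [eltyj,rqmz] -> 13 lines: ohoa qdles kapog myilk xbrd nlzi tar eltyj rqmz auh zvqxf cyb fji
Hunk 5: at line 1 remove [kapog,myilk,xbrd] add [mocs,aulir] -> 12 lines: ohoa qdles mocs aulir nlzi tar eltyj rqmz auh zvqxf cyb fji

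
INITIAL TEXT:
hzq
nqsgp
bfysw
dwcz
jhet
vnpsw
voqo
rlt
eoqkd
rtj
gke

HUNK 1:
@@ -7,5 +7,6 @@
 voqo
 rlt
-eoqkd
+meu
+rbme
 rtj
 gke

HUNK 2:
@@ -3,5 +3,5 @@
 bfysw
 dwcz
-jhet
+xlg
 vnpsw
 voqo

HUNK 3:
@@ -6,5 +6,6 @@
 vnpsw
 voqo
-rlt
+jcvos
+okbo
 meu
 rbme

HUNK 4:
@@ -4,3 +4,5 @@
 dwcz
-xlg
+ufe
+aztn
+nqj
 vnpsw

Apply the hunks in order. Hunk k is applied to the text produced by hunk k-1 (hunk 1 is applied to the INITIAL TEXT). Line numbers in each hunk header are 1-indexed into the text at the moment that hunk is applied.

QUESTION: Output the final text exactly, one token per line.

Answer: hzq
nqsgp
bfysw
dwcz
ufe
aztn
nqj
vnpsw
voqo
jcvos
okbo
meu
rbme
rtj
gke

Derivation:
Hunk 1: at line 7 remove [eoqkd] add [meu,rbme] -> 12 lines: hzq nqsgp bfysw dwcz jhet vnpsw voqo rlt meu rbme rtj gke
Hunk 2: at line 3 remove [jhet] add [xlg] -> 12 lines: hzq nqsgp bfysw dwcz xlg vnpsw voqo rlt meu rbme rtj gke
Hunk 3: at line 6 remove [rlt] add [jcvos,okbo] -> 13 lines: hzq nqsgp bfysw dwcz xlg vnpsw voqo jcvos okbo meu rbme rtj gke
Hunk 4: at line 4 remove [xlg] add [ufe,aztn,nqj] -> 15 lines: hzq nqsgp bfysw dwcz ufe aztn nqj vnpsw voqo jcvos okbo meu rbme rtj gke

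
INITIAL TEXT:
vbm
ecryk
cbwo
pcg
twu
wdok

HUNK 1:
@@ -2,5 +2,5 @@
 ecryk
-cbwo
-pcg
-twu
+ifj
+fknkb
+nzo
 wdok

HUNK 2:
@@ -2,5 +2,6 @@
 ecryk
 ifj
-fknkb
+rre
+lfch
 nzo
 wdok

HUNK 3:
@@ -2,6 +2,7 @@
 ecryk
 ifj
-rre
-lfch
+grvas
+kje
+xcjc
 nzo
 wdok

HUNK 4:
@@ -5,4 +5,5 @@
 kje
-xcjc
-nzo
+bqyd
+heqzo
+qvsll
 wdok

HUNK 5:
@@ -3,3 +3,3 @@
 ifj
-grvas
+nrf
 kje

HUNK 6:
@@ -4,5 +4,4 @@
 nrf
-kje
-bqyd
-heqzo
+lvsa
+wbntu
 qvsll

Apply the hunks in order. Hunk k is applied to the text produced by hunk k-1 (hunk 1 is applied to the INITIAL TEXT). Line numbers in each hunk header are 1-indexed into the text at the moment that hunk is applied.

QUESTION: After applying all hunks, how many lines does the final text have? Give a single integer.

Hunk 1: at line 2 remove [cbwo,pcg,twu] add [ifj,fknkb,nzo] -> 6 lines: vbm ecryk ifj fknkb nzo wdok
Hunk 2: at line 2 remove [fknkb] add [rre,lfch] -> 7 lines: vbm ecryk ifj rre lfch nzo wdok
Hunk 3: at line 2 remove [rre,lfch] add [grvas,kje,xcjc] -> 8 lines: vbm ecryk ifj grvas kje xcjc nzo wdok
Hunk 4: at line 5 remove [xcjc,nzo] add [bqyd,heqzo,qvsll] -> 9 lines: vbm ecryk ifj grvas kje bqyd heqzo qvsll wdok
Hunk 5: at line 3 remove [grvas] add [nrf] -> 9 lines: vbm ecryk ifj nrf kje bqyd heqzo qvsll wdok
Hunk 6: at line 4 remove [kje,bqyd,heqzo] add [lvsa,wbntu] -> 8 lines: vbm ecryk ifj nrf lvsa wbntu qvsll wdok
Final line count: 8

Answer: 8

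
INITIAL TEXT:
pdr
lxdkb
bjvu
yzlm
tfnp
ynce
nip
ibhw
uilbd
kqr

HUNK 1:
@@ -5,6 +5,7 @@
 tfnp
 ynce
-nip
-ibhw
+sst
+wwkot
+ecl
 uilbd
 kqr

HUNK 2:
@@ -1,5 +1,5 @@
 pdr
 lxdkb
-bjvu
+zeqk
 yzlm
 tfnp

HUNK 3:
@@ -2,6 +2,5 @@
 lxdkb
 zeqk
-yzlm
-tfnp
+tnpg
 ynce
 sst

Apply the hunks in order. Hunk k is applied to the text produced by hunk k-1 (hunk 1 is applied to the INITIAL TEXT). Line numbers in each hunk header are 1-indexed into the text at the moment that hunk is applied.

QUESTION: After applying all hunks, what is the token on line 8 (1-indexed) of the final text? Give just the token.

Hunk 1: at line 5 remove [nip,ibhw] add [sst,wwkot,ecl] -> 11 lines: pdr lxdkb bjvu yzlm tfnp ynce sst wwkot ecl uilbd kqr
Hunk 2: at line 1 remove [bjvu] add [zeqk] -> 11 lines: pdr lxdkb zeqk yzlm tfnp ynce sst wwkot ecl uilbd kqr
Hunk 3: at line 2 remove [yzlm,tfnp] add [tnpg] -> 10 lines: pdr lxdkb zeqk tnpg ynce sst wwkot ecl uilbd kqr
Final line 8: ecl

Answer: ecl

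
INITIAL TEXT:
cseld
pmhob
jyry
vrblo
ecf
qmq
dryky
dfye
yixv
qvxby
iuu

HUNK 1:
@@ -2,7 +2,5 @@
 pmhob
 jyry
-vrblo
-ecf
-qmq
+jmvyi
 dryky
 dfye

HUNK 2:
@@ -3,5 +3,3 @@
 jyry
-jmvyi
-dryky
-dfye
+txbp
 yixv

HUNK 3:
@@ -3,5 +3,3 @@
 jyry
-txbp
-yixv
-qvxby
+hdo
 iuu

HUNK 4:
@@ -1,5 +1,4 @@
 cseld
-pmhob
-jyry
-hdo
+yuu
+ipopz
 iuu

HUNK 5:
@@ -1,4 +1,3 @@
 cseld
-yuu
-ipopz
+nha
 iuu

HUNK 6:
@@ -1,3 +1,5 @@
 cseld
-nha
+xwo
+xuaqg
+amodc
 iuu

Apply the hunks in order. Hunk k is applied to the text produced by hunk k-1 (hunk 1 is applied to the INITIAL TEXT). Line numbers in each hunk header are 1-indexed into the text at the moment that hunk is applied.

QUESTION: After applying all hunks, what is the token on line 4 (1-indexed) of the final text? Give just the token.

Answer: amodc

Derivation:
Hunk 1: at line 2 remove [vrblo,ecf,qmq] add [jmvyi] -> 9 lines: cseld pmhob jyry jmvyi dryky dfye yixv qvxby iuu
Hunk 2: at line 3 remove [jmvyi,dryky,dfye] add [txbp] -> 7 lines: cseld pmhob jyry txbp yixv qvxby iuu
Hunk 3: at line 3 remove [txbp,yixv,qvxby] add [hdo] -> 5 lines: cseld pmhob jyry hdo iuu
Hunk 4: at line 1 remove [pmhob,jyry,hdo] add [yuu,ipopz] -> 4 lines: cseld yuu ipopz iuu
Hunk 5: at line 1 remove [yuu,ipopz] add [nha] -> 3 lines: cseld nha iuu
Hunk 6: at line 1 remove [nha] add [xwo,xuaqg,amodc] -> 5 lines: cseld xwo xuaqg amodc iuu
Final line 4: amodc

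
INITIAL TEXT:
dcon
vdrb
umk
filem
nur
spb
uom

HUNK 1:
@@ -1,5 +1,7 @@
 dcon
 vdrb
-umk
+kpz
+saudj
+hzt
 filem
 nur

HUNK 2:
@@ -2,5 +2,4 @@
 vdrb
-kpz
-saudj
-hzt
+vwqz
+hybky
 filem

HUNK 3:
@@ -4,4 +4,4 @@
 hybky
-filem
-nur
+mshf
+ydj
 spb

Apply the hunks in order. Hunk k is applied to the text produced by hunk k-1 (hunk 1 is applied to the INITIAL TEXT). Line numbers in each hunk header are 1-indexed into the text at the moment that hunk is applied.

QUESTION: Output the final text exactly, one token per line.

Hunk 1: at line 1 remove [umk] add [kpz,saudj,hzt] -> 9 lines: dcon vdrb kpz saudj hzt filem nur spb uom
Hunk 2: at line 2 remove [kpz,saudj,hzt] add [vwqz,hybky] -> 8 lines: dcon vdrb vwqz hybky filem nur spb uom
Hunk 3: at line 4 remove [filem,nur] add [mshf,ydj] -> 8 lines: dcon vdrb vwqz hybky mshf ydj spb uom

Answer: dcon
vdrb
vwqz
hybky
mshf
ydj
spb
uom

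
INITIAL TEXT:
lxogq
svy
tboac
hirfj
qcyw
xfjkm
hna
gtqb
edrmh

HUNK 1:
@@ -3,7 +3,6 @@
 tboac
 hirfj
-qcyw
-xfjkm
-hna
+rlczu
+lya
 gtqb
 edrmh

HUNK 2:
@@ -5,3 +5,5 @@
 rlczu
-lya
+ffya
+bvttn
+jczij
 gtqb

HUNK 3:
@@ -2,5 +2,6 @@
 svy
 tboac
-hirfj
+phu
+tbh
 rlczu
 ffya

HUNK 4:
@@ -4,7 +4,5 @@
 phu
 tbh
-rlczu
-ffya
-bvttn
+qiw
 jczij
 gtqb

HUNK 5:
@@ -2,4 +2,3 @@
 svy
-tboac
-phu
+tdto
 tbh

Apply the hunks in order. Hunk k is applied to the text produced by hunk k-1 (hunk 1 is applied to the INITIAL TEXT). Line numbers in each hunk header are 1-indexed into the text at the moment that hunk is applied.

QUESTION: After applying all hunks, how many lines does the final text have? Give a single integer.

Answer: 8

Derivation:
Hunk 1: at line 3 remove [qcyw,xfjkm,hna] add [rlczu,lya] -> 8 lines: lxogq svy tboac hirfj rlczu lya gtqb edrmh
Hunk 2: at line 5 remove [lya] add [ffya,bvttn,jczij] -> 10 lines: lxogq svy tboac hirfj rlczu ffya bvttn jczij gtqb edrmh
Hunk 3: at line 2 remove [hirfj] add [phu,tbh] -> 11 lines: lxogq svy tboac phu tbh rlczu ffya bvttn jczij gtqb edrmh
Hunk 4: at line 4 remove [rlczu,ffya,bvttn] add [qiw] -> 9 lines: lxogq svy tboac phu tbh qiw jczij gtqb edrmh
Hunk 5: at line 2 remove [tboac,phu] add [tdto] -> 8 lines: lxogq svy tdto tbh qiw jczij gtqb edrmh
Final line count: 8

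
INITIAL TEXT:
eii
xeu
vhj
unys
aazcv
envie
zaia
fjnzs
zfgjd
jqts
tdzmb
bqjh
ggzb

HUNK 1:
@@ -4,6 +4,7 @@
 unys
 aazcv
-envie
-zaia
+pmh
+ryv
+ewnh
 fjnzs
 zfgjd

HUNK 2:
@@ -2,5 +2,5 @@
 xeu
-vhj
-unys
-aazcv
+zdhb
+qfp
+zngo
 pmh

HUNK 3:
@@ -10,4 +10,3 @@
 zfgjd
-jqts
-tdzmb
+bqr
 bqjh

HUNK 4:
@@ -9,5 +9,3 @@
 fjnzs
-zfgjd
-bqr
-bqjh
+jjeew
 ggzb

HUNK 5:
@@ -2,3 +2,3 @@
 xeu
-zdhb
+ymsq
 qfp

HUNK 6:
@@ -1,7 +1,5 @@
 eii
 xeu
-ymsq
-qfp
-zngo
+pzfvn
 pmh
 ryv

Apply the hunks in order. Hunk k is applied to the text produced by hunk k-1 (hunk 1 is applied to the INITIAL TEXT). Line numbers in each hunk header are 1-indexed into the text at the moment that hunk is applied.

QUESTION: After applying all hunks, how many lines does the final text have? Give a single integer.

Answer: 9

Derivation:
Hunk 1: at line 4 remove [envie,zaia] add [pmh,ryv,ewnh] -> 14 lines: eii xeu vhj unys aazcv pmh ryv ewnh fjnzs zfgjd jqts tdzmb bqjh ggzb
Hunk 2: at line 2 remove [vhj,unys,aazcv] add [zdhb,qfp,zngo] -> 14 lines: eii xeu zdhb qfp zngo pmh ryv ewnh fjnzs zfgjd jqts tdzmb bqjh ggzb
Hunk 3: at line 10 remove [jqts,tdzmb] add [bqr] -> 13 lines: eii xeu zdhb qfp zngo pmh ryv ewnh fjnzs zfgjd bqr bqjh ggzb
Hunk 4: at line 9 remove [zfgjd,bqr,bqjh] add [jjeew] -> 11 lines: eii xeu zdhb qfp zngo pmh ryv ewnh fjnzs jjeew ggzb
Hunk 5: at line 2 remove [zdhb] add [ymsq] -> 11 lines: eii xeu ymsq qfp zngo pmh ryv ewnh fjnzs jjeew ggzb
Hunk 6: at line 1 remove [ymsq,qfp,zngo] add [pzfvn] -> 9 lines: eii xeu pzfvn pmh ryv ewnh fjnzs jjeew ggzb
Final line count: 9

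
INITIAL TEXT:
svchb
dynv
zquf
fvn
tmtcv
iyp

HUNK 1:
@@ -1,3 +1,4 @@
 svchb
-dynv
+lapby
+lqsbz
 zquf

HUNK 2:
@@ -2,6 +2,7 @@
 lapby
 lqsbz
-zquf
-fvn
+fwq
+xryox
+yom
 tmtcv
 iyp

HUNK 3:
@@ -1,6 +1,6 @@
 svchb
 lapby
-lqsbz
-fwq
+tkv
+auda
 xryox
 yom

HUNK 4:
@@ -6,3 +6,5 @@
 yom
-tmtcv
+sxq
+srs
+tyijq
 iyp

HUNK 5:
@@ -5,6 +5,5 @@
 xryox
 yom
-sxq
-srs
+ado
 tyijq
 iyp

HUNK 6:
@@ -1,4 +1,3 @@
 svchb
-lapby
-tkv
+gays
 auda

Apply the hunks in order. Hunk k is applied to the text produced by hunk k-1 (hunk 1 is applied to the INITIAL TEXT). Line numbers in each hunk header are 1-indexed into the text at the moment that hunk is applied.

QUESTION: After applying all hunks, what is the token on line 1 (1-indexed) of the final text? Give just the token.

Answer: svchb

Derivation:
Hunk 1: at line 1 remove [dynv] add [lapby,lqsbz] -> 7 lines: svchb lapby lqsbz zquf fvn tmtcv iyp
Hunk 2: at line 2 remove [zquf,fvn] add [fwq,xryox,yom] -> 8 lines: svchb lapby lqsbz fwq xryox yom tmtcv iyp
Hunk 3: at line 1 remove [lqsbz,fwq] add [tkv,auda] -> 8 lines: svchb lapby tkv auda xryox yom tmtcv iyp
Hunk 4: at line 6 remove [tmtcv] add [sxq,srs,tyijq] -> 10 lines: svchb lapby tkv auda xryox yom sxq srs tyijq iyp
Hunk 5: at line 5 remove [sxq,srs] add [ado] -> 9 lines: svchb lapby tkv auda xryox yom ado tyijq iyp
Hunk 6: at line 1 remove [lapby,tkv] add [gays] -> 8 lines: svchb gays auda xryox yom ado tyijq iyp
Final line 1: svchb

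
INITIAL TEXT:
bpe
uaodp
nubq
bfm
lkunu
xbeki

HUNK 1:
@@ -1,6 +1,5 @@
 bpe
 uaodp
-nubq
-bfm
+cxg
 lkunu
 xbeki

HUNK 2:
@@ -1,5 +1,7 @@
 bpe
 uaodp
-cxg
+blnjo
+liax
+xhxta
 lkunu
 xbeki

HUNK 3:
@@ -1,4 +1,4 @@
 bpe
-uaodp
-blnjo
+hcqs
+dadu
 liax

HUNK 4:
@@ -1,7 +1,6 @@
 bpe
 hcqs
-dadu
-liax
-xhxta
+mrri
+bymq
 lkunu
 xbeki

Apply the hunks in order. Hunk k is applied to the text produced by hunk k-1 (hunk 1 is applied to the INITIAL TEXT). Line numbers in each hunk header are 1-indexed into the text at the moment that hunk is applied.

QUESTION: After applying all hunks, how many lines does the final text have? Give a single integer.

Answer: 6

Derivation:
Hunk 1: at line 1 remove [nubq,bfm] add [cxg] -> 5 lines: bpe uaodp cxg lkunu xbeki
Hunk 2: at line 1 remove [cxg] add [blnjo,liax,xhxta] -> 7 lines: bpe uaodp blnjo liax xhxta lkunu xbeki
Hunk 3: at line 1 remove [uaodp,blnjo] add [hcqs,dadu] -> 7 lines: bpe hcqs dadu liax xhxta lkunu xbeki
Hunk 4: at line 1 remove [dadu,liax,xhxta] add [mrri,bymq] -> 6 lines: bpe hcqs mrri bymq lkunu xbeki
Final line count: 6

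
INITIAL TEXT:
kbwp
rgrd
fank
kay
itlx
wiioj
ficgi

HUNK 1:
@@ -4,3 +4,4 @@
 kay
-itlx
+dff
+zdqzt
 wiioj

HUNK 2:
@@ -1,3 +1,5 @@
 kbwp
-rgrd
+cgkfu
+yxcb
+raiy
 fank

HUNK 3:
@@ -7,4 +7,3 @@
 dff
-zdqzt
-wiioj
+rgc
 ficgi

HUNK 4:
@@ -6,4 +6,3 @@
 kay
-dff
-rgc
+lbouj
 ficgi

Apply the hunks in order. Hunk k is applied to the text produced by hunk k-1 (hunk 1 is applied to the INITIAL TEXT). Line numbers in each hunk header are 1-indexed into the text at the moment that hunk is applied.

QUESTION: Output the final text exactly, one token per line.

Hunk 1: at line 4 remove [itlx] add [dff,zdqzt] -> 8 lines: kbwp rgrd fank kay dff zdqzt wiioj ficgi
Hunk 2: at line 1 remove [rgrd] add [cgkfu,yxcb,raiy] -> 10 lines: kbwp cgkfu yxcb raiy fank kay dff zdqzt wiioj ficgi
Hunk 3: at line 7 remove [zdqzt,wiioj] add [rgc] -> 9 lines: kbwp cgkfu yxcb raiy fank kay dff rgc ficgi
Hunk 4: at line 6 remove [dff,rgc] add [lbouj] -> 8 lines: kbwp cgkfu yxcb raiy fank kay lbouj ficgi

Answer: kbwp
cgkfu
yxcb
raiy
fank
kay
lbouj
ficgi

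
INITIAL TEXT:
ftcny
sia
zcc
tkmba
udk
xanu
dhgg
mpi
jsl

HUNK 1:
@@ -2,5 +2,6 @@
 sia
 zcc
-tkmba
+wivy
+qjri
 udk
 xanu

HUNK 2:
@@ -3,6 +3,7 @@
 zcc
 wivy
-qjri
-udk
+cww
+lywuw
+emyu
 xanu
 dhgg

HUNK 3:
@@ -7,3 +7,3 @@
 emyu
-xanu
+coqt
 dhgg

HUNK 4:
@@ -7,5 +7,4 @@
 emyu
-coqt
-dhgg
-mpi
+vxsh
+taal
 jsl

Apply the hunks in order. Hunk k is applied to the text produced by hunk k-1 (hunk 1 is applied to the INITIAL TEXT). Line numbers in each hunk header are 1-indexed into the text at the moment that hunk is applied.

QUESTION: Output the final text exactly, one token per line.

Answer: ftcny
sia
zcc
wivy
cww
lywuw
emyu
vxsh
taal
jsl

Derivation:
Hunk 1: at line 2 remove [tkmba] add [wivy,qjri] -> 10 lines: ftcny sia zcc wivy qjri udk xanu dhgg mpi jsl
Hunk 2: at line 3 remove [qjri,udk] add [cww,lywuw,emyu] -> 11 lines: ftcny sia zcc wivy cww lywuw emyu xanu dhgg mpi jsl
Hunk 3: at line 7 remove [xanu] add [coqt] -> 11 lines: ftcny sia zcc wivy cww lywuw emyu coqt dhgg mpi jsl
Hunk 4: at line 7 remove [coqt,dhgg,mpi] add [vxsh,taal] -> 10 lines: ftcny sia zcc wivy cww lywuw emyu vxsh taal jsl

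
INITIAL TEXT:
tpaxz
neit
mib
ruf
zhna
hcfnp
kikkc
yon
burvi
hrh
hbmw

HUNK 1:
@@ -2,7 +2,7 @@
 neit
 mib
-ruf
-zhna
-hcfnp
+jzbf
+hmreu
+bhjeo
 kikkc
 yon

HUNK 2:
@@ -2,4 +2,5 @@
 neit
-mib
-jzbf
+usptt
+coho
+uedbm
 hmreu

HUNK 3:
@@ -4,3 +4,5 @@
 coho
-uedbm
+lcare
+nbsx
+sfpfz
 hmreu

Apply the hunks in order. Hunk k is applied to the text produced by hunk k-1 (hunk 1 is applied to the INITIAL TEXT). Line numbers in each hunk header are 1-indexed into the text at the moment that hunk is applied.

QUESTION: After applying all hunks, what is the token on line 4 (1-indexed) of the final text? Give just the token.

Hunk 1: at line 2 remove [ruf,zhna,hcfnp] add [jzbf,hmreu,bhjeo] -> 11 lines: tpaxz neit mib jzbf hmreu bhjeo kikkc yon burvi hrh hbmw
Hunk 2: at line 2 remove [mib,jzbf] add [usptt,coho,uedbm] -> 12 lines: tpaxz neit usptt coho uedbm hmreu bhjeo kikkc yon burvi hrh hbmw
Hunk 3: at line 4 remove [uedbm] add [lcare,nbsx,sfpfz] -> 14 lines: tpaxz neit usptt coho lcare nbsx sfpfz hmreu bhjeo kikkc yon burvi hrh hbmw
Final line 4: coho

Answer: coho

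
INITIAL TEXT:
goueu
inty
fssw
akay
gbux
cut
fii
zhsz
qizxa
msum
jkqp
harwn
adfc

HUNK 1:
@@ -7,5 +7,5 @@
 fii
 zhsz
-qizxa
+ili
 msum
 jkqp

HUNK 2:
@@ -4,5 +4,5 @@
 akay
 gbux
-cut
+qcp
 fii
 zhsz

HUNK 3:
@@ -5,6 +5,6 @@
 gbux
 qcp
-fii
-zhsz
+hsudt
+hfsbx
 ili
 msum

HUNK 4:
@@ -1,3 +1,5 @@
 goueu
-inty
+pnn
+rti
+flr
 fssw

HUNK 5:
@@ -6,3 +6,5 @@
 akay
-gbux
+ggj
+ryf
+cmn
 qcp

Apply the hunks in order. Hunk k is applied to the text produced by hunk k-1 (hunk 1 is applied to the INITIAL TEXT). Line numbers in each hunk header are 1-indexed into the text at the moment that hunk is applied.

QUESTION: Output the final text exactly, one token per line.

Hunk 1: at line 7 remove [qizxa] add [ili] -> 13 lines: goueu inty fssw akay gbux cut fii zhsz ili msum jkqp harwn adfc
Hunk 2: at line 4 remove [cut] add [qcp] -> 13 lines: goueu inty fssw akay gbux qcp fii zhsz ili msum jkqp harwn adfc
Hunk 3: at line 5 remove [fii,zhsz] add [hsudt,hfsbx] -> 13 lines: goueu inty fssw akay gbux qcp hsudt hfsbx ili msum jkqp harwn adfc
Hunk 4: at line 1 remove [inty] add [pnn,rti,flr] -> 15 lines: goueu pnn rti flr fssw akay gbux qcp hsudt hfsbx ili msum jkqp harwn adfc
Hunk 5: at line 6 remove [gbux] add [ggj,ryf,cmn] -> 17 lines: goueu pnn rti flr fssw akay ggj ryf cmn qcp hsudt hfsbx ili msum jkqp harwn adfc

Answer: goueu
pnn
rti
flr
fssw
akay
ggj
ryf
cmn
qcp
hsudt
hfsbx
ili
msum
jkqp
harwn
adfc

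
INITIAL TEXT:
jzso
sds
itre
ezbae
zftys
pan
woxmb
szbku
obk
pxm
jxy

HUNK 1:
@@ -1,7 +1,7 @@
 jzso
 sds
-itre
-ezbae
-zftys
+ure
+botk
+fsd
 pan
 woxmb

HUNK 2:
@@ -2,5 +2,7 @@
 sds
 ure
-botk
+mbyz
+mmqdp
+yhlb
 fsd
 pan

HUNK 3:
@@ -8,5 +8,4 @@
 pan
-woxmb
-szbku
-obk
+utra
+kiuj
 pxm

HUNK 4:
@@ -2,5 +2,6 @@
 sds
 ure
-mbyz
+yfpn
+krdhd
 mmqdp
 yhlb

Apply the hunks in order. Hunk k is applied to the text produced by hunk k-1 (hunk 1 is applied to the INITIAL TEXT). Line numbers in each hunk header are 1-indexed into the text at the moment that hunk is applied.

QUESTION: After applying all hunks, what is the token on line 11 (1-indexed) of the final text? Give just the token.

Hunk 1: at line 1 remove [itre,ezbae,zftys] add [ure,botk,fsd] -> 11 lines: jzso sds ure botk fsd pan woxmb szbku obk pxm jxy
Hunk 2: at line 2 remove [botk] add [mbyz,mmqdp,yhlb] -> 13 lines: jzso sds ure mbyz mmqdp yhlb fsd pan woxmb szbku obk pxm jxy
Hunk 3: at line 8 remove [woxmb,szbku,obk] add [utra,kiuj] -> 12 lines: jzso sds ure mbyz mmqdp yhlb fsd pan utra kiuj pxm jxy
Hunk 4: at line 2 remove [mbyz] add [yfpn,krdhd] -> 13 lines: jzso sds ure yfpn krdhd mmqdp yhlb fsd pan utra kiuj pxm jxy
Final line 11: kiuj

Answer: kiuj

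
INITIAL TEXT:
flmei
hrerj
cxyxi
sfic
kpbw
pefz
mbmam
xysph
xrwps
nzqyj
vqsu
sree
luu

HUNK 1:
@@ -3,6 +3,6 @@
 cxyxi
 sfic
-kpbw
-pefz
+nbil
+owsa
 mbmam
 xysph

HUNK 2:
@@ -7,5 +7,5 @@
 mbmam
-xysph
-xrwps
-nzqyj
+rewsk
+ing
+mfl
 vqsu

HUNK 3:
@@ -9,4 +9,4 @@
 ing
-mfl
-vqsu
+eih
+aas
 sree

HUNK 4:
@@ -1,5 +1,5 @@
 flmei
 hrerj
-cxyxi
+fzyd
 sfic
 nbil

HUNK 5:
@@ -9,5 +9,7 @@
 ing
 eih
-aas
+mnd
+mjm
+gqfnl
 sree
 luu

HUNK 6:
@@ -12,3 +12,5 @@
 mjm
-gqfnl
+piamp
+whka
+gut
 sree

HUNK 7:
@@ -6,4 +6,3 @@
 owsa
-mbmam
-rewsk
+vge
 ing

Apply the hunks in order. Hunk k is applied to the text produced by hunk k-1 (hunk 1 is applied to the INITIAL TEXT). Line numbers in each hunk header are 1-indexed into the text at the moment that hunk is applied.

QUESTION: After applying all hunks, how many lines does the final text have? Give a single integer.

Hunk 1: at line 3 remove [kpbw,pefz] add [nbil,owsa] -> 13 lines: flmei hrerj cxyxi sfic nbil owsa mbmam xysph xrwps nzqyj vqsu sree luu
Hunk 2: at line 7 remove [xysph,xrwps,nzqyj] add [rewsk,ing,mfl] -> 13 lines: flmei hrerj cxyxi sfic nbil owsa mbmam rewsk ing mfl vqsu sree luu
Hunk 3: at line 9 remove [mfl,vqsu] add [eih,aas] -> 13 lines: flmei hrerj cxyxi sfic nbil owsa mbmam rewsk ing eih aas sree luu
Hunk 4: at line 1 remove [cxyxi] add [fzyd] -> 13 lines: flmei hrerj fzyd sfic nbil owsa mbmam rewsk ing eih aas sree luu
Hunk 5: at line 9 remove [aas] add [mnd,mjm,gqfnl] -> 15 lines: flmei hrerj fzyd sfic nbil owsa mbmam rewsk ing eih mnd mjm gqfnl sree luu
Hunk 6: at line 12 remove [gqfnl] add [piamp,whka,gut] -> 17 lines: flmei hrerj fzyd sfic nbil owsa mbmam rewsk ing eih mnd mjm piamp whka gut sree luu
Hunk 7: at line 6 remove [mbmam,rewsk] add [vge] -> 16 lines: flmei hrerj fzyd sfic nbil owsa vge ing eih mnd mjm piamp whka gut sree luu
Final line count: 16

Answer: 16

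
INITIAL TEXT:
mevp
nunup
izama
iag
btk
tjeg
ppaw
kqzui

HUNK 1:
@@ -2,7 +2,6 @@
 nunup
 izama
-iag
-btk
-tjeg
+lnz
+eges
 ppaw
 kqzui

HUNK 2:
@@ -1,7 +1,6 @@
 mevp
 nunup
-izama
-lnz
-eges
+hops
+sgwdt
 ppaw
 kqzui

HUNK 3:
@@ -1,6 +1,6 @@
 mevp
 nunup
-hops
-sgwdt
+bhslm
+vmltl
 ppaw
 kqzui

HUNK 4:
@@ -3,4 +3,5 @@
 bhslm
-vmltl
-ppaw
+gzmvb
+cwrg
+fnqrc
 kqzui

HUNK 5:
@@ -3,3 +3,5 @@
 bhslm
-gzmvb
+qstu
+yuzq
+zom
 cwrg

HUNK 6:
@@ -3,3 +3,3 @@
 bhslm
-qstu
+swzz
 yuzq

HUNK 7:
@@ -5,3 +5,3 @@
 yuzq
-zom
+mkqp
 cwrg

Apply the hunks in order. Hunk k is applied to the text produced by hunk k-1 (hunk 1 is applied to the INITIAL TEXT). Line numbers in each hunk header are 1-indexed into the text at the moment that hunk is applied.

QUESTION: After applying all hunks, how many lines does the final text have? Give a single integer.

Hunk 1: at line 2 remove [iag,btk,tjeg] add [lnz,eges] -> 7 lines: mevp nunup izama lnz eges ppaw kqzui
Hunk 2: at line 1 remove [izama,lnz,eges] add [hops,sgwdt] -> 6 lines: mevp nunup hops sgwdt ppaw kqzui
Hunk 3: at line 1 remove [hops,sgwdt] add [bhslm,vmltl] -> 6 lines: mevp nunup bhslm vmltl ppaw kqzui
Hunk 4: at line 3 remove [vmltl,ppaw] add [gzmvb,cwrg,fnqrc] -> 7 lines: mevp nunup bhslm gzmvb cwrg fnqrc kqzui
Hunk 5: at line 3 remove [gzmvb] add [qstu,yuzq,zom] -> 9 lines: mevp nunup bhslm qstu yuzq zom cwrg fnqrc kqzui
Hunk 6: at line 3 remove [qstu] add [swzz] -> 9 lines: mevp nunup bhslm swzz yuzq zom cwrg fnqrc kqzui
Hunk 7: at line 5 remove [zom] add [mkqp] -> 9 lines: mevp nunup bhslm swzz yuzq mkqp cwrg fnqrc kqzui
Final line count: 9

Answer: 9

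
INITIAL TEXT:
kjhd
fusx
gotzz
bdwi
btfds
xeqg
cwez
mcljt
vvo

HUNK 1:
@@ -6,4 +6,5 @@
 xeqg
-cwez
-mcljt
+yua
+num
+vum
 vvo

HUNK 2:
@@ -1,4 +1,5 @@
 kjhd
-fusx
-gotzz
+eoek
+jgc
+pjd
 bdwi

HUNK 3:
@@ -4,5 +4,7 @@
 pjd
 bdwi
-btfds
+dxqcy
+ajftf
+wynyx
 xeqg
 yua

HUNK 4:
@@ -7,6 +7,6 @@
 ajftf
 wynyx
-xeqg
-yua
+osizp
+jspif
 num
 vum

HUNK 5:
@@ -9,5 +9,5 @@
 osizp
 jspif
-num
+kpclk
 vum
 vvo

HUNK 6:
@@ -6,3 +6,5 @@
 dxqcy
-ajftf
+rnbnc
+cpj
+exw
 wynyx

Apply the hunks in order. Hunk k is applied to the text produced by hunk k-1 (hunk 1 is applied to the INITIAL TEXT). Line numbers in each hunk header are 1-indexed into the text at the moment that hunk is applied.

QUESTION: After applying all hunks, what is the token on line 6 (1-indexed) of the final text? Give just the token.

Answer: dxqcy

Derivation:
Hunk 1: at line 6 remove [cwez,mcljt] add [yua,num,vum] -> 10 lines: kjhd fusx gotzz bdwi btfds xeqg yua num vum vvo
Hunk 2: at line 1 remove [fusx,gotzz] add [eoek,jgc,pjd] -> 11 lines: kjhd eoek jgc pjd bdwi btfds xeqg yua num vum vvo
Hunk 3: at line 4 remove [btfds] add [dxqcy,ajftf,wynyx] -> 13 lines: kjhd eoek jgc pjd bdwi dxqcy ajftf wynyx xeqg yua num vum vvo
Hunk 4: at line 7 remove [xeqg,yua] add [osizp,jspif] -> 13 lines: kjhd eoek jgc pjd bdwi dxqcy ajftf wynyx osizp jspif num vum vvo
Hunk 5: at line 9 remove [num] add [kpclk] -> 13 lines: kjhd eoek jgc pjd bdwi dxqcy ajftf wynyx osizp jspif kpclk vum vvo
Hunk 6: at line 6 remove [ajftf] add [rnbnc,cpj,exw] -> 15 lines: kjhd eoek jgc pjd bdwi dxqcy rnbnc cpj exw wynyx osizp jspif kpclk vum vvo
Final line 6: dxqcy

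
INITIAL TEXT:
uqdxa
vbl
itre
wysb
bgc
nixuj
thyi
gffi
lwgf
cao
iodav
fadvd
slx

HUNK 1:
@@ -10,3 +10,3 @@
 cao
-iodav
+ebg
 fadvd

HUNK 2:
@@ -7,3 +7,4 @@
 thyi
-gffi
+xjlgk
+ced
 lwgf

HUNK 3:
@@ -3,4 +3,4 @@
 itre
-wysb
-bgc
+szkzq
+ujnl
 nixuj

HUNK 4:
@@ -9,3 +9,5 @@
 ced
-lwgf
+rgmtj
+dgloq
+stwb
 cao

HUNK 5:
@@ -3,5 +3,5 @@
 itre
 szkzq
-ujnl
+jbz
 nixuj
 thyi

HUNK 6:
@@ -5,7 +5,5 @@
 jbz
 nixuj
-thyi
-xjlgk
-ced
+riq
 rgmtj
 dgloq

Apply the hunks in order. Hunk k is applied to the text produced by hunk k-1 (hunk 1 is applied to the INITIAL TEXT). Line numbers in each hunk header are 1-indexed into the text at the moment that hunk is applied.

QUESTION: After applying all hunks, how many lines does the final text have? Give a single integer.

Answer: 14

Derivation:
Hunk 1: at line 10 remove [iodav] add [ebg] -> 13 lines: uqdxa vbl itre wysb bgc nixuj thyi gffi lwgf cao ebg fadvd slx
Hunk 2: at line 7 remove [gffi] add [xjlgk,ced] -> 14 lines: uqdxa vbl itre wysb bgc nixuj thyi xjlgk ced lwgf cao ebg fadvd slx
Hunk 3: at line 3 remove [wysb,bgc] add [szkzq,ujnl] -> 14 lines: uqdxa vbl itre szkzq ujnl nixuj thyi xjlgk ced lwgf cao ebg fadvd slx
Hunk 4: at line 9 remove [lwgf] add [rgmtj,dgloq,stwb] -> 16 lines: uqdxa vbl itre szkzq ujnl nixuj thyi xjlgk ced rgmtj dgloq stwb cao ebg fadvd slx
Hunk 5: at line 3 remove [ujnl] add [jbz] -> 16 lines: uqdxa vbl itre szkzq jbz nixuj thyi xjlgk ced rgmtj dgloq stwb cao ebg fadvd slx
Hunk 6: at line 5 remove [thyi,xjlgk,ced] add [riq] -> 14 lines: uqdxa vbl itre szkzq jbz nixuj riq rgmtj dgloq stwb cao ebg fadvd slx
Final line count: 14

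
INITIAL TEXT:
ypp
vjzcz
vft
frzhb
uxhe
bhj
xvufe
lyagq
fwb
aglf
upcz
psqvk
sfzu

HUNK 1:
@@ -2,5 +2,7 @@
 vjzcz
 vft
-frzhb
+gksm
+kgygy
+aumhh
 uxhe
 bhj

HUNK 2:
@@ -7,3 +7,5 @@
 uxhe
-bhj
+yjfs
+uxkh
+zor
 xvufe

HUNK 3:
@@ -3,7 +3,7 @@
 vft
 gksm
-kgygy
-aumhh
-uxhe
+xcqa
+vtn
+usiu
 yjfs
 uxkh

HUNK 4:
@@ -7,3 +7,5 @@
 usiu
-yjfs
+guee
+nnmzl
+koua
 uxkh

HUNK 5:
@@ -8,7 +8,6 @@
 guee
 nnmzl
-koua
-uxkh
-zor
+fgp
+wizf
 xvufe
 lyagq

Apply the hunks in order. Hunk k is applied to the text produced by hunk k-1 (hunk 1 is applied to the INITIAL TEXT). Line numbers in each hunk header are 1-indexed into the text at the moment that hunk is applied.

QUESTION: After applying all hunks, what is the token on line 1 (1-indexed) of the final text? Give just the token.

Hunk 1: at line 2 remove [frzhb] add [gksm,kgygy,aumhh] -> 15 lines: ypp vjzcz vft gksm kgygy aumhh uxhe bhj xvufe lyagq fwb aglf upcz psqvk sfzu
Hunk 2: at line 7 remove [bhj] add [yjfs,uxkh,zor] -> 17 lines: ypp vjzcz vft gksm kgygy aumhh uxhe yjfs uxkh zor xvufe lyagq fwb aglf upcz psqvk sfzu
Hunk 3: at line 3 remove [kgygy,aumhh,uxhe] add [xcqa,vtn,usiu] -> 17 lines: ypp vjzcz vft gksm xcqa vtn usiu yjfs uxkh zor xvufe lyagq fwb aglf upcz psqvk sfzu
Hunk 4: at line 7 remove [yjfs] add [guee,nnmzl,koua] -> 19 lines: ypp vjzcz vft gksm xcqa vtn usiu guee nnmzl koua uxkh zor xvufe lyagq fwb aglf upcz psqvk sfzu
Hunk 5: at line 8 remove [koua,uxkh,zor] add [fgp,wizf] -> 18 lines: ypp vjzcz vft gksm xcqa vtn usiu guee nnmzl fgp wizf xvufe lyagq fwb aglf upcz psqvk sfzu
Final line 1: ypp

Answer: ypp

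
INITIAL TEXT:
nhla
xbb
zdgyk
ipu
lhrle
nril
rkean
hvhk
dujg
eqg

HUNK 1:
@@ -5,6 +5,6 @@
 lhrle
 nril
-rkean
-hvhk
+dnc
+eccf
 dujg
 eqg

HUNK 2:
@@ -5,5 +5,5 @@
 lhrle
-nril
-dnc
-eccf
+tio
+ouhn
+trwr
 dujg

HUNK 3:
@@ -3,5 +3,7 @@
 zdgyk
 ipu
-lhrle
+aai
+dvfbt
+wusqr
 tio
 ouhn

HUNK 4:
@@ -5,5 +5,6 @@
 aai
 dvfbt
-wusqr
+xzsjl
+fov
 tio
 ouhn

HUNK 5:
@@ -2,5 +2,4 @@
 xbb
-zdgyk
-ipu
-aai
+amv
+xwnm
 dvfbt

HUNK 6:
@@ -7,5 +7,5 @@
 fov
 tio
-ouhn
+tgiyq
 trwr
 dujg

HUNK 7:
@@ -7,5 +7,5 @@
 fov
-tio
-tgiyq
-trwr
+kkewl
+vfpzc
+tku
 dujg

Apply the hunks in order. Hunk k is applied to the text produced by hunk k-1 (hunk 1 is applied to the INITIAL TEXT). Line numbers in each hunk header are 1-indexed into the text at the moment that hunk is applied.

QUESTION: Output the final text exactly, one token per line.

Hunk 1: at line 5 remove [rkean,hvhk] add [dnc,eccf] -> 10 lines: nhla xbb zdgyk ipu lhrle nril dnc eccf dujg eqg
Hunk 2: at line 5 remove [nril,dnc,eccf] add [tio,ouhn,trwr] -> 10 lines: nhla xbb zdgyk ipu lhrle tio ouhn trwr dujg eqg
Hunk 3: at line 3 remove [lhrle] add [aai,dvfbt,wusqr] -> 12 lines: nhla xbb zdgyk ipu aai dvfbt wusqr tio ouhn trwr dujg eqg
Hunk 4: at line 5 remove [wusqr] add [xzsjl,fov] -> 13 lines: nhla xbb zdgyk ipu aai dvfbt xzsjl fov tio ouhn trwr dujg eqg
Hunk 5: at line 2 remove [zdgyk,ipu,aai] add [amv,xwnm] -> 12 lines: nhla xbb amv xwnm dvfbt xzsjl fov tio ouhn trwr dujg eqg
Hunk 6: at line 7 remove [ouhn] add [tgiyq] -> 12 lines: nhla xbb amv xwnm dvfbt xzsjl fov tio tgiyq trwr dujg eqg
Hunk 7: at line 7 remove [tio,tgiyq,trwr] add [kkewl,vfpzc,tku] -> 12 lines: nhla xbb amv xwnm dvfbt xzsjl fov kkewl vfpzc tku dujg eqg

Answer: nhla
xbb
amv
xwnm
dvfbt
xzsjl
fov
kkewl
vfpzc
tku
dujg
eqg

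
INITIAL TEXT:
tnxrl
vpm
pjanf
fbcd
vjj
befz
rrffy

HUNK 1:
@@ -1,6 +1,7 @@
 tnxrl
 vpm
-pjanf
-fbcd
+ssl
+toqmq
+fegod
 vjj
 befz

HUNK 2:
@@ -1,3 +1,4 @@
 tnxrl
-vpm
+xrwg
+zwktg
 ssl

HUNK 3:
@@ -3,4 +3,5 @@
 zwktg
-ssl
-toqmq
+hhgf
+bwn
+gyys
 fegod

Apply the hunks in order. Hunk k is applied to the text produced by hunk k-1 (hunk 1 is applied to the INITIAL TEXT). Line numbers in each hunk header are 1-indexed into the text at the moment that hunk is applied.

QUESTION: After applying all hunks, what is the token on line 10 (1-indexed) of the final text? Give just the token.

Answer: rrffy

Derivation:
Hunk 1: at line 1 remove [pjanf,fbcd] add [ssl,toqmq,fegod] -> 8 lines: tnxrl vpm ssl toqmq fegod vjj befz rrffy
Hunk 2: at line 1 remove [vpm] add [xrwg,zwktg] -> 9 lines: tnxrl xrwg zwktg ssl toqmq fegod vjj befz rrffy
Hunk 3: at line 3 remove [ssl,toqmq] add [hhgf,bwn,gyys] -> 10 lines: tnxrl xrwg zwktg hhgf bwn gyys fegod vjj befz rrffy
Final line 10: rrffy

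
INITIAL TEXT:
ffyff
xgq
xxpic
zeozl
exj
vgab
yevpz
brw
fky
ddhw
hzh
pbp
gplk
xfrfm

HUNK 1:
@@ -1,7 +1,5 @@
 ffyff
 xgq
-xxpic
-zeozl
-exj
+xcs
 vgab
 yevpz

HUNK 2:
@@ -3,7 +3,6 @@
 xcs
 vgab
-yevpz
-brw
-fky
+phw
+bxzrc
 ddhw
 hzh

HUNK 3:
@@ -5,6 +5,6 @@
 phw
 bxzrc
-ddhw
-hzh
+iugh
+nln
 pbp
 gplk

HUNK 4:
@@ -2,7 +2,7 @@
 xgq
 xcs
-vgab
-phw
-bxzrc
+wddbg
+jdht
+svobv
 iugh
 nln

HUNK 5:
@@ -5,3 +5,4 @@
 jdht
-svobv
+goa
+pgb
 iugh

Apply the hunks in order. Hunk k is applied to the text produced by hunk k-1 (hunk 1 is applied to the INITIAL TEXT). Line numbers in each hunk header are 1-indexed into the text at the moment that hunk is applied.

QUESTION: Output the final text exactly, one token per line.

Answer: ffyff
xgq
xcs
wddbg
jdht
goa
pgb
iugh
nln
pbp
gplk
xfrfm

Derivation:
Hunk 1: at line 1 remove [xxpic,zeozl,exj] add [xcs] -> 12 lines: ffyff xgq xcs vgab yevpz brw fky ddhw hzh pbp gplk xfrfm
Hunk 2: at line 3 remove [yevpz,brw,fky] add [phw,bxzrc] -> 11 lines: ffyff xgq xcs vgab phw bxzrc ddhw hzh pbp gplk xfrfm
Hunk 3: at line 5 remove [ddhw,hzh] add [iugh,nln] -> 11 lines: ffyff xgq xcs vgab phw bxzrc iugh nln pbp gplk xfrfm
Hunk 4: at line 2 remove [vgab,phw,bxzrc] add [wddbg,jdht,svobv] -> 11 lines: ffyff xgq xcs wddbg jdht svobv iugh nln pbp gplk xfrfm
Hunk 5: at line 5 remove [svobv] add [goa,pgb] -> 12 lines: ffyff xgq xcs wddbg jdht goa pgb iugh nln pbp gplk xfrfm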